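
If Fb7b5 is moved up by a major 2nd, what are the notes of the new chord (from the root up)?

Transposed root: F♭ → G♭ (major 2nd up). So we spell G♭ dominant seventh flat five:
Root: G♭
Major 3rd (3rd): B♭
Diminished 5th (5th): D𝄫
Minor 7th (7th): F♭

G♭, B♭, D𝄫, F♭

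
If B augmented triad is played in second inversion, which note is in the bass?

F##

B augmented triad = B–D#–F##. Second inversion → fifth in the bass = F##.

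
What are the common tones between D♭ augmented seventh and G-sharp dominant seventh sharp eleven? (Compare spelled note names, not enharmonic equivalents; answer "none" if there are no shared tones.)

none

D♭ augmented seventh: D-flat F A C-flat
G-sharp dominant seventh sharp eleven: G-sharp B-sharp D-sharp F-sharp C-double-sharp
Common to both → none.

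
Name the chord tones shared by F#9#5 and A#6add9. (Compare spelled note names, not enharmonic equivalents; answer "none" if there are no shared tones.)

A#, C##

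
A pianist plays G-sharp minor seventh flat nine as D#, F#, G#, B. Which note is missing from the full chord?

G-sharp minor seventh flat nine = G#, B, D#, F#, A. The voicing lacks the 9th (minor 9th), A.

A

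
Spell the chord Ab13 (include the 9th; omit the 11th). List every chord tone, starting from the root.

Root Ab, quality dominant thirteenth:
Root: Ab
Major 3rd (3rd): C
Perfect 5th (5th): Eb
Minor 7th (7th): Gb
Major 9th (9th): Bb
Major 13th (13th): F

Ab C Eb Gb Bb F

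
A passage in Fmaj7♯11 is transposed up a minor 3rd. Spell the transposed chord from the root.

Transposed root: F → Ab (minor 3rd up). So we spell Ab major seventh sharp eleven:
Root: Ab
Major 3rd (3rd): C
Perfect 5th (5th): Eb
Major 7th (7th): G
Augmented 11th (11th): D

Ab  C  Eb  G  D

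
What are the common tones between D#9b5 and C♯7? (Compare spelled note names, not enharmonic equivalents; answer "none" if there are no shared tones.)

C#  E#

D#9b5: D# F## A C# E#
C♯7: C# E# G# B
Common to both → C#, E#.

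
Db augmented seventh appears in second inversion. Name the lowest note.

Db augmented seventh in root position is D-flat–F–A–C-flat.
Second inversion places the fifth in the bass, which is A.

A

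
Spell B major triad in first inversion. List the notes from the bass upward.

In root position, B major triad is B–D#–F#.
First inversion puts the third (D#) in the bass.

D# – F# – B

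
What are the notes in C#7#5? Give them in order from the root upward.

C#7#5: augmented seventh on C#.
C# — root
E# — major 3rd
G## — augmented 5th
B — minor 7th

C# E# G## B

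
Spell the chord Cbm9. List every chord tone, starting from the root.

Cb, Ebb, Gb, Bbb, Db

Cbm9 is a minor ninth built on Cb.
root → Cb
3rd (minor 3rd) → Ebb
5th (perfect 5th) → Gb
7th (minor 7th) → Bbb
9th (major 9th) → Db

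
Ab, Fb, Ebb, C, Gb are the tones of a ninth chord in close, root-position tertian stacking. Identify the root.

Fb

Arranged so that each adjacent pair is a third by letter name: Fb – Ab – C – Ebb – Gb.
The bottom of that stack, Fb, is the root (this is Fb dominant ninth sharp five).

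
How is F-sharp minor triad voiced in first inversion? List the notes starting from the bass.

F-sharp minor triad = F-sharp–A–C-sharp; first inversion → third (A) lowest.

A C-sharp F-sharp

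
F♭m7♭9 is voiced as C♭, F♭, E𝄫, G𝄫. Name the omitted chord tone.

F♭m7♭9 = F♭, A𝄫, C♭, E𝄫, G𝄫. The voicing lacks the 3rd (minor 3rd), A𝄫.

A𝄫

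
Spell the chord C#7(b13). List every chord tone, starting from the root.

C♯, E♯, G♯, B, A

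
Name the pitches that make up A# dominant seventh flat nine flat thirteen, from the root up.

A# dominant seventh flat nine flat thirteen is a dominant seventh flat nine flat thirteen built on A#.
- root: A#
- major 3rd: C##
- perfect 5th: E#
- minor 7th: G#
- minor 9th: B
- minor 13th: F#

A#, C##, E#, G#, B, F#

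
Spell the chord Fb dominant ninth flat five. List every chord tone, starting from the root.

Root Fb, quality dominant ninth flat five:
- root: Fb
- major 3rd: Ab
- diminished 5th: Cbb
- minor 7th: Ebb
- major 9th: Gb

Fb – Ab – Cbb – Ebb – Gb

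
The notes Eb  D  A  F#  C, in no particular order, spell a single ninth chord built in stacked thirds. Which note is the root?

Stacking in thirds gives D – F# – A – C – Eb, so D is the root — D dominant seventh flat nine.

D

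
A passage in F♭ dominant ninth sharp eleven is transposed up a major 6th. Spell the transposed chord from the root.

F-flat up a major 6th → D-flat. New chord: D-flat dominant ninth sharp eleven.
Root: D-flat
Major 3rd (3rd): F
Perfect 5th (5th): A-flat
Minor 7th (7th): C-flat
Major 9th (9th): E-flat
Augmented 11th (11th): G

D-flat F A-flat C-flat E-flat G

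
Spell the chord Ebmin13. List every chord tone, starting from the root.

Ebmin13 is a minor thirteenth built on Eb.
Eb — root
Gb — minor 3rd
Bb — perfect 5th
Db — minor 7th
F — major 9th
Ab — perfect 11th
C — major 13th

Eb, Gb, Bb, Db, F, Ab, C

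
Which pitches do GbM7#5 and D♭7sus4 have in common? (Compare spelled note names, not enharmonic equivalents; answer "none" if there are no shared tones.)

GbM7#5: G♭ B♭ D F
D♭7sus4: D♭ G♭ A♭ C♭
Common to both → G♭.

G♭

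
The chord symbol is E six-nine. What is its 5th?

B

Root of E six-nine = E. The 5th is a perfect 5th: E up a perfect 5th → B.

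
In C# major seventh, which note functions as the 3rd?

E#

C# major seventh is built on C#; its 3rd is a major 3rd above the root.
A third above C uses the letter E, and the major 3rd above C# is E#.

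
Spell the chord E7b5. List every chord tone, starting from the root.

E – G# – Bb – D

E7b5 is a dominant seventh flat five built on E.
- root: E
- major 3rd: G#
- diminished 5th: Bb
- minor 7th: D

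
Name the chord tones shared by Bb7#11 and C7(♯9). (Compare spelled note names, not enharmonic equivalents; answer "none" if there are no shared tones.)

Bb7#11 = B♭, D, F, A♭, E.
C7(♯9) = C, E, G, B♭, D♯.
Shared: B♭, E.

B♭ – E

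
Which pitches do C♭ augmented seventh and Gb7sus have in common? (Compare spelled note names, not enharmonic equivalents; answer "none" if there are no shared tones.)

C♭ augmented seventh: Cb Eb G Bbb
Gb7sus: Gb Cb Db Fb
Common to both → Cb.

Cb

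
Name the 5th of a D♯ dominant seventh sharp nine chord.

A♯

Root of D♯ dominant seventh sharp nine = D♯. The 5th is a perfect 5th: D♯ up a perfect 5th → A♯.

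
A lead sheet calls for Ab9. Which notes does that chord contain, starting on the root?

Root Ab, quality dominant ninth:
root → Ab
3rd (major 3rd) → C
5th (perfect 5th) → Eb
7th (minor 7th) → Gb
9th (major 9th) → Bb

Ab  C  Eb  Gb  Bb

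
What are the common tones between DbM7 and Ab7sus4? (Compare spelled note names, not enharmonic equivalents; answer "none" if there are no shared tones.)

D♭ – A♭

DbM7: D♭ F A♭ C
Ab7sus4: A♭ D♭ E♭ G♭
Common to both → D♭, A♭.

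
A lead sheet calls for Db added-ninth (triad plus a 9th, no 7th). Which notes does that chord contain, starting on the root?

D-flat, F, A-flat, E-flat

Db added-ninth is an added-ninth built on D-flat.
D-flat — root
F — major 3rd
A-flat — perfect 5th
E-flat — major 9th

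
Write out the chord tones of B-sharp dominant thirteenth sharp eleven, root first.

B-sharp dominant thirteenth sharp eleven: dominant thirteenth sharp eleven on B♯.
B♯ — root
D𝄪 — major 3rd
F𝄪 — perfect 5th
A♯ — minor 7th
C𝄪 — major 9th
E𝄪 — augmented 11th
G𝄪 — major 13th

B♯, D𝄪, F𝄪, A♯, C𝄪, E𝄪, G𝄪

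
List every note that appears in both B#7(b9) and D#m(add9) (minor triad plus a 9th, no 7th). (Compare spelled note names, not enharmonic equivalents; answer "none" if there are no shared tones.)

B#7(b9) = B♯, D𝄪, F𝄪, A♯, C♯.
D#m(add9) = D♯, F♯, A♯, E♯.
Shared: A♯.

A♯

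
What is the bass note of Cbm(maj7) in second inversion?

Cbm(maj7) = Cb–Ebb–Gb–Bb. Second inversion → fifth in the bass = Gb.

Gb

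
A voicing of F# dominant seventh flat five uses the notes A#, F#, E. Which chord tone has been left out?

C

The full F# dominant seventh flat five chord is F#, A#, C, E.
Comparing with the voicing, the diminished 5th (5th) — C — is absent.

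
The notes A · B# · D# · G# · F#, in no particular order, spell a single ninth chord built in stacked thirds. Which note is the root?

G#

Arranged so that each adjacent pair is a third by letter name: G# – B# – D# – F# – A.
The bottom of that stack, G#, is the root (this is G# dominant seventh flat nine).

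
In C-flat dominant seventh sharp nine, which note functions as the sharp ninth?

D

Root of C-flat dominant seventh sharp nine = Cb. The 9th is an augmented 9th: Cb up an augmented 9th → D.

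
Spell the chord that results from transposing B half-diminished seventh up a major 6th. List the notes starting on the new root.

G#, B, D, F#

Transposed root: B → G# (major 6th up). So we spell G# half-diminished seventh:
root → G#
3rd (minor 3rd) → B
5th (diminished 5th) → D
7th (minor 7th) → F#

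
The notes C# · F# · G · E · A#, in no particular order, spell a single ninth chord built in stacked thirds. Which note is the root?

F#

Arranged so that each adjacent pair is a third by letter name: F# – A# – C# – E – G.
The bottom of that stack, F#, is the root (this is F# dominant seventh flat nine).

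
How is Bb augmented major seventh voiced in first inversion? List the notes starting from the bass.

D – F# – A – Bb

Bb augmented major seventh = Bb–D–F#–A; first inversion → third (D) lowest.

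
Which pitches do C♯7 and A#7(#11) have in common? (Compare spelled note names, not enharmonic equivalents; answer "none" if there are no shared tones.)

C♯7 = C#, E#, G#, B.
A#7(#11) = A#, C##, E#, G#, D##.
Shared: E#, G#.

E#  G#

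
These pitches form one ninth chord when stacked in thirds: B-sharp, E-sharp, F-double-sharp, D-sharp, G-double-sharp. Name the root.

E-sharp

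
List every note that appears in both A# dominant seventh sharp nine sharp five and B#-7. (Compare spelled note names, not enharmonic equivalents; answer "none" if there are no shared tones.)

A#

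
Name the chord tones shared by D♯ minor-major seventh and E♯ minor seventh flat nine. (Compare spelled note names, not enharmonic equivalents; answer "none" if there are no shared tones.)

D♯ minor-major seventh = D-sharp, F-sharp, A-sharp, C-double-sharp.
E♯ minor seventh flat nine = E-sharp, G-sharp, B-sharp, D-sharp, F-sharp.
Shared: D-sharp, F-sharp.

D-sharp F-sharp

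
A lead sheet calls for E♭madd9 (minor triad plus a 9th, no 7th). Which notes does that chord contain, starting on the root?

Eb, Gb, Bb, F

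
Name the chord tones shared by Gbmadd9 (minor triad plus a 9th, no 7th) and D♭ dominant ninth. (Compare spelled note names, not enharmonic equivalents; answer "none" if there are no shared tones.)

Db Ab

Gbmadd9: Gb Bbb Db Ab
D♭ dominant ninth: Db F Ab Cb Eb
Common to both → Db, Ab.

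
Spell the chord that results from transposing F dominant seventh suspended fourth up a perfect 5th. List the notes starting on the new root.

C, F, G, B-flat

F up a perfect 5th → C. New chord: C dominant seventh suspended fourth.
Root: C
Perfect 4th (4th): F
Perfect 5th (5th): G
Minor 7th (7th): B-flat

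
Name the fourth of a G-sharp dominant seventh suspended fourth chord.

C#

G-sharp dominant seventh suspended fourth is built on G#; its 4th is a perfect 4th above the root.
A fourth above G uses the letter C, and the perfect 4th above G# is C#.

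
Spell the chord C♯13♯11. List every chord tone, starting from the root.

C♯13♯11 is a dominant thirteenth sharp eleven built on C♯.
root → C♯
3rd (major 3rd) → E♯
5th (perfect 5th) → G♯
7th (minor 7th) → B
9th (major 9th) → D♯
11th (augmented 11th) → F𝄪
13th (major 13th) → A♯

C♯, E♯, G♯, B, D♯, F𝄪, A♯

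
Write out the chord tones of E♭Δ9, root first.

E♭Δ9 is a major ninth built on E♭.
E♭ — root
G — major 3rd
B♭ — perfect 5th
D — major 7th
F — major 9th

E♭ – G – B♭ – D – F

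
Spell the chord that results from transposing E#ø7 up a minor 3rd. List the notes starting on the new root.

A minor 3rd up from E# is G#, so the new chord is G# half-diminished seventh.
G# — root
B — minor 3rd
D — diminished 5th
F# — minor 7th

G# B D F#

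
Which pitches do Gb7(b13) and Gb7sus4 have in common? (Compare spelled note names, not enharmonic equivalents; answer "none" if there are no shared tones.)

Gb – Db – Fb

Gb7(b13): Gb Bb Db Fb Ebb
Gb7sus4: Gb Cb Db Fb
Common to both → Gb, Db, Fb.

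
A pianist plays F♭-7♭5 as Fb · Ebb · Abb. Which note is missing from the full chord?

The full F♭-7♭5 chord is Fb, Abb, Cbb, Ebb.
Comparing with the voicing, the diminished 5th (5th) — Cbb — is absent.

Cbb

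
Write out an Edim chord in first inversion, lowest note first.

G, B♭, E

Edim = E–G–B♭; first inversion → third (G) lowest.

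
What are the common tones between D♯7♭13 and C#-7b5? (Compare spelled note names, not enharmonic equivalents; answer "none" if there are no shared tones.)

C# – B

D♯7♭13: D# F## A# C# B
C#-7b5: C# E G B
Common to both → C#, B.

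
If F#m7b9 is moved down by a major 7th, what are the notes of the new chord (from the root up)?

F# down a major 7th → G. New chord: G minor seventh flat nine.
root → G
3rd (minor 3rd) → Bb
5th (perfect 5th) → D
7th (minor 7th) → F
9th (minor 9th) → Ab

G – Bb – D – F – Ab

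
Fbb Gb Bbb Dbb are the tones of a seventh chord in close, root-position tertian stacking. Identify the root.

Stacking in thirds gives Gb – Bbb – Dbb – Fbb, so Gb is the root — Gb diminished seventh.

Gb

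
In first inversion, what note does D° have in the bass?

F

D° in root position is D–F–Ab.
First inversion places the third in the bass, which is F.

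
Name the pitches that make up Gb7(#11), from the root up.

Gb7(#11): dominant seventh sharp eleven on Gb.
Root: Gb
Major 3rd (3rd): Bb
Perfect 5th (5th): Db
Minor 7th (7th): Fb
Augmented 11th (11th): C

Gb, Bb, Db, Fb, C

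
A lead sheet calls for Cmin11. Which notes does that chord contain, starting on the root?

Cmin11: minor eleventh on C.
root → C
3rd (minor 3rd) → Eb
5th (perfect 5th) → G
7th (minor 7th) → Bb
9th (major 9th) → D
11th (perfect 11th) → F

C, Eb, G, Bb, D, F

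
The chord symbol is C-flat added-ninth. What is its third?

Root of C-flat added-ninth = Cb. The 3rd is a major 3rd: Cb up a major 3rd → Eb.

Eb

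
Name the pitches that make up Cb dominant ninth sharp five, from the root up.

C-flat – E-flat – G – B-double-flat – D-flat

Cb dominant ninth sharp five: dominant ninth sharp five on C-flat.
- root: C-flat
- major 3rd: E-flat
- augmented 5th: G
- minor 7th: B-double-flat
- major 9th: D-flat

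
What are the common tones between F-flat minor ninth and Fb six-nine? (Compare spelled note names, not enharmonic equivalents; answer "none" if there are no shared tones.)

F-flat minor ninth = F-flat, A-double-flat, C-flat, E-double-flat, G-flat.
Fb six-nine = F-flat, A-flat, C-flat, D-flat, G-flat.
Shared: F-flat, C-flat, G-flat.

F-flat – C-flat – G-flat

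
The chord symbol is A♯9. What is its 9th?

A♯9 is built on A♯; its 9th is a major 9th above the root.
A second above A uses the letter B, and the major 9th above A♯ is B♯.

B♯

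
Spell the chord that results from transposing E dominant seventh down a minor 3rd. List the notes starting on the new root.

C#, E#, G#, B

Transposed root: E → C# (minor 3rd down). So we spell C# dominant seventh:
Root: C#
Major 3rd (3rd): E#
Perfect 5th (5th): G#
Minor 7th (7th): B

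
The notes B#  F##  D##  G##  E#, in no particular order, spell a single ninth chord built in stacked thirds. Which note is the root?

E#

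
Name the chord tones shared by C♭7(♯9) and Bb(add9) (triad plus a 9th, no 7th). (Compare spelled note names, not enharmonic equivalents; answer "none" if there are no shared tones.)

C♭7(♯9): Cb Eb Gb Bbb D
Bb(add9): Bb D F C
Common to both → D.

D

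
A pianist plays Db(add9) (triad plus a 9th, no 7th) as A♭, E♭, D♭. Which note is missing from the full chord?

F

The full Db(add9) chord is D♭, F, A♭, E♭.
Comparing with the voicing, the major 3rd (3rd) — F — is absent.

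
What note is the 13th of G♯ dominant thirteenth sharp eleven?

Root of G♯ dominant thirteenth sharp eleven = G-sharp. The 13th is a major 13th: G-sharp up a major 13th → E-sharp.

E-sharp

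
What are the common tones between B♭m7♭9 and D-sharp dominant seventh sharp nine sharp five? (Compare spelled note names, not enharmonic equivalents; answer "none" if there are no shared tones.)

none

B♭m7♭9: Bb Db F Ab Cb
D-sharp dominant seventh sharp nine sharp five: D# F## A## C# E##
Common to both → none.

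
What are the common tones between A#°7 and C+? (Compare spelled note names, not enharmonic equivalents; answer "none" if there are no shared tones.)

A#°7: A# C# E G
C+: C E G#
Common to both → E.

E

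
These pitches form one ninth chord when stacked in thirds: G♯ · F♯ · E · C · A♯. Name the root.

F♯

Stacking in thirds gives F♯ – A♯ – C – E – G♯, so F♯ is the root — F♯ dominant ninth flat five.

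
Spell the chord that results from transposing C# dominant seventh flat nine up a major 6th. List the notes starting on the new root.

A major 6th up from C# is A#, so the new chord is A# dominant seventh flat nine.
root → A#
3rd (major 3rd) → C##
5th (perfect 5th) → E#
7th (minor 7th) → G#
9th (minor 9th) → B

A# C## E# G# B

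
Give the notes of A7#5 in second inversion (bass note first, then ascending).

E♯, G, A, C♯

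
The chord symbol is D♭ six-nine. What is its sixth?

D♭ six-nine is built on Db; its 6th is a major 6th above the root.
A sixth above D uses the letter B, and the major 6th above Db is Bb.

Bb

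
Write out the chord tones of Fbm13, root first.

Root Fb, quality minor thirteenth:
Fb — root
Abb — minor 3rd
Cb — perfect 5th
Ebb — minor 7th
Gb — major 9th
Bbb — perfect 11th
Db — major 13th

Fb  Abb  Cb  Ebb  Gb  Bbb  Db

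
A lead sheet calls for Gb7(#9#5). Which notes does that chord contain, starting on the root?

Gb7(#9#5) is a dominant seventh sharp nine sharp five built on Gb.
- root: Gb
- major 3rd: Bb
- augmented 5th: D
- minor 7th: Fb
- augmented 9th: A

Gb, Bb, D, Fb, A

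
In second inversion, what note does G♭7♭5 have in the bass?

G♭7♭5 = Gb–Bb–Dbb–Fb. Second inversion → fifth in the bass = Dbb.

Dbb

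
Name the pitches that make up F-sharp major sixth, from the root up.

F-sharp, A-sharp, C-sharp, D-sharp

F-sharp major sixth: major sixth on F-sharp.
F-sharp — root
A-sharp — major 3rd
C-sharp — perfect 5th
D-sharp — major 6th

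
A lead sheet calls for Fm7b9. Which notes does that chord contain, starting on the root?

F, A♭, C, E♭, G♭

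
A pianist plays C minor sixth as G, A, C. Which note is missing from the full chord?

C minor sixth = C, E-flat, G, A. The voicing lacks the 3rd (minor 3rd), E-flat.

E-flat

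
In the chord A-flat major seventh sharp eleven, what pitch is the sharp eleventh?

D

Root of A-flat major seventh sharp eleven = Ab. The 11th is an augmented 11th: Ab up an augmented 11th → D.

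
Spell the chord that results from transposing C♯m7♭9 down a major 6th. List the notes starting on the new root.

E, G, B, D, F

C♯ down a major 6th → E. New chord: E minor seventh flat nine.
root → E
3rd (minor 3rd) → G
5th (perfect 5th) → B
7th (minor 7th) → D
9th (minor 9th) → F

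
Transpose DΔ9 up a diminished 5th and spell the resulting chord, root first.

D up a diminished 5th → A♭. New chord: A♭ major ninth.
- root: A♭
- major 3rd: C
- perfect 5th: E♭
- major 7th: G
- major 9th: B♭

A♭, C, E♭, G, B♭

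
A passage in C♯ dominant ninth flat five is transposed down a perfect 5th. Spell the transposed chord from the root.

C-sharp down a perfect 5th → F-sharp. New chord: F-sharp dominant ninth flat five.
F-sharp — root
A-sharp — major 3rd
C — diminished 5th
E — minor 7th
G-sharp — major 9th

F-sharp, A-sharp, C, E, G-sharp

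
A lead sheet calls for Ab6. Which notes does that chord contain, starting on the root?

A♭ C E♭ F

Ab6: major sixth on A♭.
Root: A♭
Major 3rd (3rd): C
Perfect 5th (5th): E♭
Major 6th (6th): F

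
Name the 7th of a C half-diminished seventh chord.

B-flat

C half-diminished seventh is built on C; its 7th is a minor 7th above the root.
A seventh above C uses the letter B, and the minor 7th above C is B-flat.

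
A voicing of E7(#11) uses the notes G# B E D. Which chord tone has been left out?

The full E7(#11) chord is E, G#, B, D, A#.
Comparing with the voicing, the augmented 11th (11th) — A# — is absent.

A#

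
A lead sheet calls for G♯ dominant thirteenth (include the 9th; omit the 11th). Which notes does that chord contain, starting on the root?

G#, B#, D#, F#, A#, E#

Root G#, quality dominant thirteenth:
G# — root
B# — major 3rd
D# — perfect 5th
F# — minor 7th
A# — major 9th
E# — major 13th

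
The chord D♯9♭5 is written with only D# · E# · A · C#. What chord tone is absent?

The full D♯9♭5 chord is D#, F##, A, C#, E#.
Comparing with the voicing, the major 3rd (3rd) — F## — is absent.

F##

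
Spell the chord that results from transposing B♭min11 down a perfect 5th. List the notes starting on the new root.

Bb down a perfect 5th → Eb. New chord: Eb minor eleventh.
Root: Eb
Minor 3rd (3rd): Gb
Perfect 5th (5th): Bb
Minor 7th (7th): Db
Major 9th (9th): F
Perfect 11th (11th): Ab

Eb, Gb, Bb, Db, F, Ab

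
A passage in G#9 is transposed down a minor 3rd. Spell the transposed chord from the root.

Transposed root: G# → E# (minor 3rd down). So we spell E# dominant ninth:
Root: E#
Major 3rd (3rd): G##
Perfect 5th (5th): B#
Minor 7th (7th): D#
Major 9th (9th): F##

E# G## B# D# F##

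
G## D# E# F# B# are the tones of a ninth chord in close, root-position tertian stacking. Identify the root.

E#

Arranged so that each adjacent pair is a third by letter name: E# – G## – B# – D# – F#.
The bottom of that stack, E#, is the root (this is E# dominant seventh flat nine).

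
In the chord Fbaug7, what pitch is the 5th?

Fbaug7 is built on Fb; its 5th is an augmented 5th above the root.
A fifth above F uses the letter C, and the augmented 5th above Fb is C.

C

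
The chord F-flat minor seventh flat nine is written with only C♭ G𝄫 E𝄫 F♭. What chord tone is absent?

A𝄫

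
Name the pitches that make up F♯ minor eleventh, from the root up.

F♯ minor eleventh: minor eleventh on F-sharp.
F-sharp — root
A — minor 3rd
C-sharp — perfect 5th
E — minor 7th
G-sharp — major 9th
B — perfect 11th

F-sharp  A  C-sharp  E  G-sharp  B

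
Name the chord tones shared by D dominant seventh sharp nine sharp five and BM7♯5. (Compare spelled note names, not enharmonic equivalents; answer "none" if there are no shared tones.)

A#

D dominant seventh sharp nine sharp five = D, F#, A#, C, E#.
BM7♯5 = B, D#, F##, A#.
Shared: A#.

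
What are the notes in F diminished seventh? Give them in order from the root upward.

F diminished seventh is a diminished seventh built on F.
- root: F
- minor 3rd: A-flat
- diminished 5th: C-flat
- diminished 7th: E-double-flat

F, A-flat, C-flat, E-double-flat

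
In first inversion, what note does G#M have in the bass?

B#

G#M in root position is G#–B#–D#.
First inversion places the third in the bass, which is B#.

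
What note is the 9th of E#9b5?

F##

Root of E#9b5 = E#. The 9th is a major 9th: E# up a major 9th → F##.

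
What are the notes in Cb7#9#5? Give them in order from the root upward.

Cb, Eb, G, Bbb, D

Cb7#9#5: dominant seventh sharp nine sharp five on Cb.
Root: Cb
Major 3rd (3rd): Eb
Augmented 5th (5th): G
Minor 7th (7th): Bbb
Augmented 9th (9th): D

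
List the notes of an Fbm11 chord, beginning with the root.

F♭, A𝄫, C♭, E𝄫, G♭, B𝄫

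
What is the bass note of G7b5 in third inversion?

G7b5 in root position is G–B–D♭–F.
Third inversion places the seventh in the bass, which is F.

F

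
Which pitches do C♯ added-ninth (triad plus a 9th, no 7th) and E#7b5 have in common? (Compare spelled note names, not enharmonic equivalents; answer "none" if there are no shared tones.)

C♯ added-ninth = C#, E#, G#, D#.
E#7b5 = E#, G##, B, D#.
Shared: E#, D#.

E#, D#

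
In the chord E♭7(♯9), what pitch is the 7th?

D♭

E♭7(♯9) is built on E♭; its 7th is a minor 7th above the root.
A seventh above E uses the letter D, and the minor 7th above E♭ is D♭.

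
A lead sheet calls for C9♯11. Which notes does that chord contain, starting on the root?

C  E  G  B♭  D  F♯

C9♯11 is a dominant ninth sharp eleven built on C.
- root: C
- major 3rd: E
- perfect 5th: G
- minor 7th: B♭
- major 9th: D
- augmented 11th: F♯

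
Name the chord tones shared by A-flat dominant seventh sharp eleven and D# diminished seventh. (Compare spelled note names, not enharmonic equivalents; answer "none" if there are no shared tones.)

C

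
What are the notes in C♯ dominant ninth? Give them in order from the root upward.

Root C♯, quality dominant ninth:
- root: C♯
- major 3rd: E♯
- perfect 5th: G♯
- minor 7th: B
- major 9th: D♯

C♯, E♯, G♯, B, D♯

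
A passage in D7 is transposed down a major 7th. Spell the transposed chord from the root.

Eb, G, Bb, Db

D down a major 7th → Eb. New chord: Eb dominant seventh.
Eb — root
G — major 3rd
Bb — perfect 5th
Db — minor 7th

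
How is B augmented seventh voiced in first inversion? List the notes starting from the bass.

D-sharp  F-double-sharp  A  B

In root position, B augmented seventh is B–D-sharp–F-double-sharp–A.
First inversion puts the third (D-sharp) in the bass.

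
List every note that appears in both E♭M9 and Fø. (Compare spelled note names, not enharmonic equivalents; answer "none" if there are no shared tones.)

E♭M9: E♭ G B♭ D F
Fø: F A♭ C♭ E♭
Common to both → E♭, F.

E♭, F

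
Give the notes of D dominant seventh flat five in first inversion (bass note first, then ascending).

In root position, D dominant seventh flat five is D–F#–Ab–C.
First inversion puts the third (F#) in the bass.

F# Ab C D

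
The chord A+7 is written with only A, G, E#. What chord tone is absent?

A+7 = A, C#, E#, G. The voicing lacks the 3rd (major 3rd), C#.

C#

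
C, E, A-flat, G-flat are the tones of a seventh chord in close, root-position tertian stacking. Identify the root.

A-flat

Stacking in thirds gives A-flat – C – E – G-flat, so A-flat is the root — A-flat augmented seventh.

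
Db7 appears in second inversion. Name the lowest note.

Ab

Db7 = Db–F–Ab–Cb. Second inversion → fifth in the bass = Ab.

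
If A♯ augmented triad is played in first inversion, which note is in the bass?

C-double-sharp

A♯ augmented triad = A-sharp–C-double-sharp–E-double-sharp. First inversion → third in the bass = C-double-sharp.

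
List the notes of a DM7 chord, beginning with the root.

DM7: major seventh on D.
Root: D
Major 3rd (3rd): F♯
Perfect 5th (5th): A
Major 7th (7th): C♯

D  F♯  A  C♯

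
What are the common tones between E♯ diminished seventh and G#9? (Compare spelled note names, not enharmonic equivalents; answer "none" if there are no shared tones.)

G#

E♯ diminished seventh = E#, G#, B, D.
G#9 = G#, B#, D#, F#, A#.
Shared: G#.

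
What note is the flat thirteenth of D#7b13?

B

Root of D#7b13 = D#. The 13th is a minor 13th: D# up a minor 13th → B.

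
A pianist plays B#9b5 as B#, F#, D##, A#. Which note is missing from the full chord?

C##

B#9b5 = B#, D##, F#, A#, C##. The voicing lacks the 9th (major 9th), C##.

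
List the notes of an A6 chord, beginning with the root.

A, C#, E, F#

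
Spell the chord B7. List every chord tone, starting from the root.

B7: dominant seventh on B.
- root: B
- major 3rd: D#
- perfect 5th: F#
- minor 7th: A

B D# F# A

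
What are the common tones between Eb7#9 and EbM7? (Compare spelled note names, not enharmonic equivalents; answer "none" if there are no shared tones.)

Eb G Bb

Eb7#9 = Eb, G, Bb, Db, F#.
EbM7 = Eb, G, Bb, D.
Shared: Eb, G, Bb.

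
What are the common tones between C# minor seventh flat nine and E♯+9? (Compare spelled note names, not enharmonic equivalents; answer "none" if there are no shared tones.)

C# minor seventh flat nine: C♯ E G♯ B D
E♯+9: E♯ G𝄪 B𝄪 D♯ F𝄪
Common to both → none.

none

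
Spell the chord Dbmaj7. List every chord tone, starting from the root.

Root Db, quality major seventh:
- root: Db
- major 3rd: F
- perfect 5th: Ab
- major 7th: C

Db – F – Ab – C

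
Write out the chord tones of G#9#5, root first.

G#  B#  D##  F#  A#

Root G#, quality dominant ninth sharp five:
- root: G#
- major 3rd: B#
- augmented 5th: D##
- minor 7th: F#
- major 9th: A#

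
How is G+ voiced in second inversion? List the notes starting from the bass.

In root position, G+ is G–B–D#.
Second inversion puts the fifth (D#) in the bass.

D#, G, B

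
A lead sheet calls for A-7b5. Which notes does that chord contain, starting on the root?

A, C, Eb, G

A-7b5 is a half-diminished seventh built on A.
A — root
C — minor 3rd
Eb — diminished 5th
G — minor 7th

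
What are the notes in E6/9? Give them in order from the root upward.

E – G# – B – C# – F#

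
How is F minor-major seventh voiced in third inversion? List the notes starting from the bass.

In root position, F minor-major seventh is F–A-flat–C–E.
Third inversion puts the seventh (E) in the bass.

E – F – A-flat – C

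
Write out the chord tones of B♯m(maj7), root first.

B♯m(maj7): minor-major seventh on B#.
- root: B#
- minor 3rd: D#
- perfect 5th: F##
- major 7th: A##

B#  D#  F##  A##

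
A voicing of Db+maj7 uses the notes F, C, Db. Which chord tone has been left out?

Db+maj7 = Db, F, A, C. The voicing lacks the 5th (augmented 5th), A.

A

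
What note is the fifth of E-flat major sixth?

B-flat

E-flat major sixth is built on E-flat; its 5th is a perfect 5th above the root.
A fifth above E uses the letter B, and the perfect 5th above E-flat is B-flat.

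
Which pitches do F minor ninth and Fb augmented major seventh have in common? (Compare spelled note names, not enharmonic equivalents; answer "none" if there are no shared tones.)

A♭ – C – E♭

F minor ninth: F A♭ C E♭ G
Fb augmented major seventh: F♭ A♭ C E♭
Common to both → A♭, C, E♭.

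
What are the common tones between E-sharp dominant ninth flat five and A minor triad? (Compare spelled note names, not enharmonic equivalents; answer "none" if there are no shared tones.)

E-sharp dominant ninth flat five: E-sharp G-double-sharp B D-sharp F-double-sharp
A minor triad: A C E
Common to both → none.

none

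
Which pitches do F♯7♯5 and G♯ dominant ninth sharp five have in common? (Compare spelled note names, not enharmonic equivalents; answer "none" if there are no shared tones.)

F♯7♯5 = F♯, A♯, C𝄪, E.
G♯ dominant ninth sharp five = G♯, B♯, D𝄪, F♯, A♯.
Shared: F♯, A♯.

F♯, A♯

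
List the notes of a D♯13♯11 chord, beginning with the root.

D♯13♯11: dominant thirteenth sharp eleven on D♯.
D♯ — root
F𝄪 — major 3rd
A♯ — perfect 5th
C♯ — minor 7th
E♯ — major 9th
G𝄪 — augmented 11th
B♯ — major 13th

D♯  F𝄪  A♯  C♯  E♯  G𝄪  B♯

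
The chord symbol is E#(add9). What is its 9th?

E#(add9) is built on E#; its 9th is a major 9th above the root.
A second above E uses the letter F, and the major 9th above E# is F##.

F##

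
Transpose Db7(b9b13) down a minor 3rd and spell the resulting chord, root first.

Bb – D – F – Ab – Cb – Gb

A minor 3rd down from Db is Bb, so the new chord is Bb dominant seventh flat nine flat thirteen.
Bb — root
D — major 3rd
F — perfect 5th
Ab — minor 7th
Cb — minor 9th
Gb — minor 13th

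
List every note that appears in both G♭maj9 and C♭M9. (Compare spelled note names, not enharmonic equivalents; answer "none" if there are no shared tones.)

G♭maj9: Gb Bb Db F Ab
C♭M9: Cb Eb Gb Bb Db
Common to both → Gb, Bb, Db.

Gb  Bb  Db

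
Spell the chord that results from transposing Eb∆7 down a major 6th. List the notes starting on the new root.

E♭ down a major 6th → G♭. New chord: G♭ major seventh.
G♭ — root
B♭ — major 3rd
D♭ — perfect 5th
F — major 7th

G♭, B♭, D♭, F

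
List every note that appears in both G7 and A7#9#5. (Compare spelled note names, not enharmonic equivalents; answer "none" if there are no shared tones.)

G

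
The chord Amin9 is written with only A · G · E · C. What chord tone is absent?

B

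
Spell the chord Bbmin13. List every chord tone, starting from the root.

Bbmin13 is a minor thirteenth built on B♭.
- root: B♭
- minor 3rd: D♭
- perfect 5th: F
- minor 7th: A♭
- major 9th: C
- perfect 11th: E♭
- major 13th: G

B♭  D♭  F  A♭  C  E♭  G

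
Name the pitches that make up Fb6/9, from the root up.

Fb6/9: six-nine on Fb.
Root: Fb
Major 3rd (3rd): Ab
Perfect 5th (5th): Cb
Major 6th (6th): Db
Major 9th (9th): Gb

Fb, Ab, Cb, Db, Gb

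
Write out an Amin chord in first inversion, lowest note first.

In root position, Amin is A–C–E.
First inversion puts the third (C) in the bass.

C – E – A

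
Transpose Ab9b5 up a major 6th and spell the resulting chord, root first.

A major 6th up from Ab is F, so the new chord is F dominant ninth flat five.
Root: F
Major 3rd (3rd): A
Diminished 5th (5th): Cb
Minor 7th (7th): Eb
Major 9th (9th): G

F, A, Cb, Eb, G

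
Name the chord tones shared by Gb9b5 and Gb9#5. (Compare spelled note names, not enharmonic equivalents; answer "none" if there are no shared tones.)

Gb9b5: Gb Bb Dbb Fb Ab
Gb9#5: Gb Bb D Fb Ab
Common to both → Gb, Bb, Fb, Ab.

Gb Bb Fb Ab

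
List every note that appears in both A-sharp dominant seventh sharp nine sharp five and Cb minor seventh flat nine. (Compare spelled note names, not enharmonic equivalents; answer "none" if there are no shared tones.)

A-sharp dominant seventh sharp nine sharp five: A-sharp C-double-sharp E-double-sharp G-sharp B-double-sharp
Cb minor seventh flat nine: C-flat E-double-flat G-flat B-double-flat D-double-flat
Common to both → none.

none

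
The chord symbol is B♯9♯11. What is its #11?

B♯9♯11 is built on B♯; its 11th is an augmented 11th above the root.
A fourth above B uses the letter E, and the augmented 11th above B♯ is E𝄪.

E𝄪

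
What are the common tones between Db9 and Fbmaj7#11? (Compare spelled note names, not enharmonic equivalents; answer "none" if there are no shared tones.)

Ab  Cb  Eb

Db9 = Db, F, Ab, Cb, Eb.
Fbmaj7#11 = Fb, Ab, Cb, Eb, Bb.
Shared: Ab, Cb, Eb.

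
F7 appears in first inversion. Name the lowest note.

A

F7 in root position is F–A–C–Eb.
First inversion places the third in the bass, which is A.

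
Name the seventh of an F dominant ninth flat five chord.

F dominant ninth flat five is built on F; its 7th is a minor 7th above the root.
A seventh above F uses the letter E, and the minor 7th above F is E♭.

E♭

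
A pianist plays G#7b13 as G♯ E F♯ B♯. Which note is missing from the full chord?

D♯

G#7b13 = G♯, B♯, D♯, F♯, E. The voicing lacks the 5th (perfect 5th), D♯.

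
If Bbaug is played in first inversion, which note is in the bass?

Bbaug in root position is Bb–D–F#.
First inversion places the third in the bass, which is D.

D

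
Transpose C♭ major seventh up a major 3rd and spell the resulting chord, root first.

A major 3rd up from C-flat is E-flat, so the new chord is E-flat major seventh.
- root: E-flat
- major 3rd: G
- perfect 5th: B-flat
- major 7th: D

E-flat, G, B-flat, D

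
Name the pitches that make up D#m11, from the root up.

D#m11 is a minor eleventh built on D#.
D# — root
F# — minor 3rd
A# — perfect 5th
C# — minor 7th
E# — major 9th
G# — perfect 11th

D#, F#, A#, C#, E#, G#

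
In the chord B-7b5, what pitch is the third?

B-7b5 is built on B; its 3rd is a minor 3rd above the root.
A third above B uses the letter D, and the minor 3rd above B is D.

D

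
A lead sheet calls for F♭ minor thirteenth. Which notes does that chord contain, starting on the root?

Fb, Abb, Cb, Ebb, Gb, Bbb, Db

Root Fb, quality minor thirteenth:
- root: Fb
- minor 3rd: Abb
- perfect 5th: Cb
- minor 7th: Ebb
- major 9th: Gb
- perfect 11th: Bbb
- major 13th: Db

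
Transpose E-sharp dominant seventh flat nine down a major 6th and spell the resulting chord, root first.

A major 6th down from E-sharp is G-sharp, so the new chord is G-sharp dominant seventh flat nine.
root → G-sharp
3rd (major 3rd) → B-sharp
5th (perfect 5th) → D-sharp
7th (minor 7th) → F-sharp
9th (minor 9th) → A

G-sharp  B-sharp  D-sharp  F-sharp  A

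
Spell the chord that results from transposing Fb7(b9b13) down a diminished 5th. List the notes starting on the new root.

B♭, D, F, A♭, C♭, G♭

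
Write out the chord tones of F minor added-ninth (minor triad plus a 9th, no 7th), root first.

F  Ab  C  G

F minor added-ninth: minor added-ninth on F.
F — root
Ab — minor 3rd
C — perfect 5th
G — major 9th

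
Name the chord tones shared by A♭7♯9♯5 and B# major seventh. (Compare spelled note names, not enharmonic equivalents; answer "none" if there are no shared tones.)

none

A♭7♯9♯5: A♭ C E G♭ B
B# major seventh: B♯ D𝄪 F𝄪 A𝄪
Common to both → none.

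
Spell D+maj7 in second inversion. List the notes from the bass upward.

A#, C#, D, F#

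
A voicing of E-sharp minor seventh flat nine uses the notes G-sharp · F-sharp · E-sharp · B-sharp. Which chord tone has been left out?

The full E-sharp minor seventh flat nine chord is E-sharp, G-sharp, B-sharp, D-sharp, F-sharp.
Comparing with the voicing, the minor 7th (7th) — D-sharp — is absent.

D-sharp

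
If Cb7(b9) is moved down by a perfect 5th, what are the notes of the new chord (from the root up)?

F♭, A♭, C♭, E𝄫, G𝄫

Transposed root: C♭ → F♭ (perfect 5th down). So we spell F♭ dominant seventh flat nine:
F♭ — root
A♭ — major 3rd
C♭ — perfect 5th
E𝄫 — minor 7th
G𝄫 — minor 9th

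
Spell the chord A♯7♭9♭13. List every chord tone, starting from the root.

Root A♯, quality dominant seventh flat nine flat thirteen:
Root: A♯
Major 3rd (3rd): C𝄪
Perfect 5th (5th): E♯
Minor 7th (7th): G♯
Minor 9th (9th): B
Minor 13th (13th): F♯

A♯, C𝄪, E♯, G♯, B, F♯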